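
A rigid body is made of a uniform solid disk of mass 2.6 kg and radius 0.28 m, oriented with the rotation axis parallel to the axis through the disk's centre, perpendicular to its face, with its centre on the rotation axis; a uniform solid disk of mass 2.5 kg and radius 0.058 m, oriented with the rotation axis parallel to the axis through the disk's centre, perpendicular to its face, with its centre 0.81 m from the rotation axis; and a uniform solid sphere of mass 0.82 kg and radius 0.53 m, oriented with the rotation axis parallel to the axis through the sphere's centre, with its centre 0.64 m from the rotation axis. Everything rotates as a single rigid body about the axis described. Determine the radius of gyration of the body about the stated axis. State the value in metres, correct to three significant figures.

0.606

Solid disk: I_cm = (1/2)MR² = (1/2)(2.6)(0.28)² = 0.10192 kg m²; axis through the centre, so I = 0.10192 kg m².
Solid disk: I_cm = (1/2)MR² = (1/2)(2.5)(0.058)² = 0.004205 kg m²; centre at d = 0.81 m, so I = I_cm + Md² gives I = 0.004205 + (2.5)(0.81)² = 1.6445 kg m².
Solid sphere: I_cm = (2/5)MR² = (2/5)(0.82)(0.53)² = 0.092135 kg m²; centre at d = 0.64 m, so I = I_cm + Md² gives I = 0.092135 + (0.82)(0.64)² = 0.42801 kg m².
Total I = 2.1744 kg m²; total mass M = 5.92 kg.
k = √(I/M) = √(2.1744/5.92) = 0.60605 m.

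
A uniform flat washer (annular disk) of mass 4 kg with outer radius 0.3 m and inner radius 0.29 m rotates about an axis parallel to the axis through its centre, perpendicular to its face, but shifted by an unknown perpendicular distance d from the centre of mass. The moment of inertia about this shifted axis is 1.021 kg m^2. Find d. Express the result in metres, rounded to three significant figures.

About the centre-of-mass axis, I_cm = (1/2)M(R²+r²) = (1/2)(4)[(0.3)² + (0.29)²] = 0.3482 kg m^2.
Parallel axis theorem: I = I_cm + Md², so Md² = 1.021 − 0.3482 = 0.6728 kg m^2.
d = √(0.6728 / 4) = 0.41012 m.

0.410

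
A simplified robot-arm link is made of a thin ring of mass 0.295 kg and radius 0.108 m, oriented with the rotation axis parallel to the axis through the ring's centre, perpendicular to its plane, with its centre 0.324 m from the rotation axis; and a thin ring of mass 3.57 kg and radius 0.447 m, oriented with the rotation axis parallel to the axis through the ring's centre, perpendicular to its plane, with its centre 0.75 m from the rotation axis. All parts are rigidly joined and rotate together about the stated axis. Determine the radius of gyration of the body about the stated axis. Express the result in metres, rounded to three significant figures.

Thin ring: I_cm = MR² = (0.295)(0.108)² = 0.0034409 kg·m²; centre at d = 0.324 m, so the parallel axis theorem gives I = 0.0034409 + (0.295)(0.324)² = 0.034409 kg·m².
Thin ring: I_cm = MR² = (3.57)(0.447)² = 0.71332 kg·m²; centre at d = 0.75 m, so the parallel axis theorem gives I = 0.71332 + (3.57)(0.75)² = 2.7214 kg·m².
Total I = 2.7559 kg·m²; total mass M = 3.865 kg.
k = √(I/M) = √(2.7559/3.865) = 0.84441 m.

0.844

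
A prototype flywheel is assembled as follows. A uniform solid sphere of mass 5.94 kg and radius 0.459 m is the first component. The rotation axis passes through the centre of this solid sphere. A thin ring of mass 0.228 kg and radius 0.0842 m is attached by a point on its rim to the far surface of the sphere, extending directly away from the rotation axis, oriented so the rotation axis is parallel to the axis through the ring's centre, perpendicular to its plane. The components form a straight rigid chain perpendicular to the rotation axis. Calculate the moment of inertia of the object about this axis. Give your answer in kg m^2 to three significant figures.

Solid sphere: I_cm = (2/5)MR² = (2/5)(5.94)(0.459)² = 0.50058 kg m^2; axis through the centre, so I = 0.50058 kg m^2.
Thin ring: I_cm = MR² = (0.228)(0.0842)² = 0.0016164 kg m^2; centre at d = 0.459 + 0.0842 = 0.5432 m, so I = I_cm + Md² gives I = 0.0016164 + (0.228)(0.5432)² = 0.068892 kg m^2.
Total I = 0.50058 + 0.068892 = 0.56947 kg m^2.

0.569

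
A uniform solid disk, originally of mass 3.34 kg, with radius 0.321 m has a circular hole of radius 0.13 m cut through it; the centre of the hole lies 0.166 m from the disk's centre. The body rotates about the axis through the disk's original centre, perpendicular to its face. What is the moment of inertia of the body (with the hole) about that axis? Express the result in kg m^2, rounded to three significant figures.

Unpierced body about its centre: I₀ = (1/2)MR² = (1/2)(3.34)(0.321)² = 0.17208 kg m^2.
The removed disk has mass m = M·(r/R)² = (3.34)(0.13/0.321)² = 0.5478 kg (same uniform areal density).
Its moment of inertia about the rotation axis (parallel-axis theorem): I_hole = (1/2)mr² + md² = (1/2)(0.5478)(0.13)² + (0.5478)(0.166)² = 0.019724 kg m^2.
Treating the hole as negative mass, I = I₀ − I_hole = 0.17208 − 0.019724 = 0.15235 kg m^2.

0.152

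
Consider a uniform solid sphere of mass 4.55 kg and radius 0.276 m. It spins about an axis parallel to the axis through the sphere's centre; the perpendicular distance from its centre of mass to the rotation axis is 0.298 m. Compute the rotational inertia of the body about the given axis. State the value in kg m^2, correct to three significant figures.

0.543

I_cm = (2/5)MR² = (2/5)(4.55)(0.276)² = 0.13864 kg m^2; centre at d = 0.298 m, so the parallel axis theorem gives I = 0.13864 + (4.55)(0.298)² = 0.5427 kg m^2.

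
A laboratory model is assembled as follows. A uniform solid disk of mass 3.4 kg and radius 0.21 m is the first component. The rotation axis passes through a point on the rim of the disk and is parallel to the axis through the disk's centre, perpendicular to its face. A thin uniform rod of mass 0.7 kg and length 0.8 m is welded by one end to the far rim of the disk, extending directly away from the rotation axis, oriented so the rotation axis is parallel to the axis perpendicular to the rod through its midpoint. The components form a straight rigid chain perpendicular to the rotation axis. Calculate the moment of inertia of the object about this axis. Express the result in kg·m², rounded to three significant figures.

Solid disk: I_cm = (1/2)MR² = (1/2)(3.4)(0.21)² = 0.07497 kg·m²; centre at d = 0.21 m, so the parallel axis theorem gives I = 0.07497 + (3.4)(0.21)² = 0.22491 kg·m².
Thin rod: I_cm = (1/12)ML² = (1/12)(0.7)(0.8)² = 0.037333 kg·m²; centre at d = 0.21 + 0.21 + 0.4 = 0.82 m, so the parallel axis theorem gives I = 0.037333 + (0.7)(0.82)² = 0.50801 kg·m².
Total I = 0.22491 + 0.50801 = 0.73292 kg·m².

0.733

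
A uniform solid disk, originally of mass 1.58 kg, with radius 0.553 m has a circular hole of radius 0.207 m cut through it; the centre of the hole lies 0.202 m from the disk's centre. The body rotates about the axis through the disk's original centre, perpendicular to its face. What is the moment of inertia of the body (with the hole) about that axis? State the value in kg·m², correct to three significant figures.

Unpierced body about its centre: I₀ = (1/2)MR² = (1/2)(1.58)(0.553)² = 0.24159 kg·m².
The removed disk has mass m = M·(r/R)² = (1.58)(0.207/0.553)² = 0.22138 kg (same uniform areal density).
Its moment of inertia about the rotation axis (parallel-axis theorem): I_hole = (1/2)mr² + md² = (1/2)(0.22138)(0.207)² + (0.22138)(0.202)² = 0.013776 kg·m².
Treating the hole as negative mass, I = I₀ − I_hole = 0.24159 − 0.013776 = 0.22781 kg·m².

0.228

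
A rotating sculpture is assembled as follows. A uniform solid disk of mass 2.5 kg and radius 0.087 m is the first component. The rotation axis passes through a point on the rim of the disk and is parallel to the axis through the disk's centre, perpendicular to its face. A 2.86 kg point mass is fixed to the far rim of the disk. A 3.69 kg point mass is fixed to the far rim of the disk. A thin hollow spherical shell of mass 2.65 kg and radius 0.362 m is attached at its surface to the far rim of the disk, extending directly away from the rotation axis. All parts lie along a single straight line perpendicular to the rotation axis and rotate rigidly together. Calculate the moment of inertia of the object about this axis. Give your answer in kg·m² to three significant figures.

1.22

Solid disk: I_cm = (1/2)MR² = (1/2)(2.5)(0.087)² = 0.0094612 kg·m²; centre at d = 0.087 m, so I = I_cm + Md² gives I = 0.0094612 + (2.5)(0.087)² = 0.028384 kg·m².
Point mass: I_cm = 0; centre at d = 0.087 + 0.087 = 0.174 m, so I = I_cm + Md² gives I = 0 + (2.86)(0.174)² = 0.086589 kg·m².
Point mass: I_cm = 0; centre at d = 0.087 + 0.087 = 0.174 m, so I = I_cm + Md² gives I = 0 + (3.69)(0.174)² = 0.11172 kg·m².
Spherical shell: I_cm = (2/3)MR² = (2/3)(2.65)(0.362)² = 0.23151 kg·m²; centre at d = 0.087 + 0.087 + 0.362 = 0.536 m, so I = I_cm + Md² gives I = 0.23151 + (2.65)(0.536)² = 0.99285 kg·m².
Total I = 0.028384 + 0.086589 + 0.11172 + 0.99285 = 1.2195 kg·m².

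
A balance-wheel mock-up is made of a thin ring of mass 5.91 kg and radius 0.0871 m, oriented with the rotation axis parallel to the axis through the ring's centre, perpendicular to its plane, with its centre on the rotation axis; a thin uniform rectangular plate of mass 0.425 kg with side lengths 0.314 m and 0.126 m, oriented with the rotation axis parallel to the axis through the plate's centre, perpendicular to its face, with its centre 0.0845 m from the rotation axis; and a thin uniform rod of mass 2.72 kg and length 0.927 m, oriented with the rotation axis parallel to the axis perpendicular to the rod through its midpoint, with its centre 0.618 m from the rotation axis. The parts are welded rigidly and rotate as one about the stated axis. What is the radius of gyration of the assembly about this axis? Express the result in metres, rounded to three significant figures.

Thin ring: I_cm = MR² = (5.91)(0.0871)² = 0.044836 kg m²; axis through the centre, so I = 0.044836 kg m².
Rectangular plate: I_cm = (1/12)M(a²+b²) = (1/12)(0.425)[(0.314)² + (0.126)²] = 0.0040542 kg m²; centre at d = 0.0845 m, so the parallel axis theorem gives I = 0.0040542 + (0.425)(0.0845)² = 0.0070888 kg m².
Thin rod: I_cm = (1/12)ML² = (1/12)(2.72)(0.927)² = 0.19478 kg m²; centre at d = 0.618 m, so the parallel axis theorem gives I = 0.19478 + (2.72)(0.618)² = 1.2336 kg m².
Total I = 1.2855 kg m²; total mass M = 9.055 kg.
k = √(I/M) = √(1.2855/9.055) = 0.37679 m.

0.377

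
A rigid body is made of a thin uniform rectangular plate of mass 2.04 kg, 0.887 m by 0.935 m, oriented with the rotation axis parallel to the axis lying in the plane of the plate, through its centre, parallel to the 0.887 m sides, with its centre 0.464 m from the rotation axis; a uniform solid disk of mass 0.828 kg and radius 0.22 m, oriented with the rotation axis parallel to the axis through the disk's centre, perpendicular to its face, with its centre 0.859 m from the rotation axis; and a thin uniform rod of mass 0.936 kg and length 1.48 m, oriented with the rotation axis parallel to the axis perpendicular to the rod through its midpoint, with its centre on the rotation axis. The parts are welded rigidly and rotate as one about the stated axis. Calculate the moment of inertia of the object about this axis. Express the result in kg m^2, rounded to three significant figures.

Rectangular plate: I_cm = (1/12)Mb² = (1/12)(2.04)(0.935)² = 0.14862 kg m^2; centre at d = 0.464 m, so I = I_cm + Md² gives I = 0.14862 + (2.04)(0.464)² = 0.58782 kg m^2.
Solid disk: I_cm = (1/2)MR² = (1/2)(0.828)(0.22)² = 0.020038 kg m^2; centre at d = 0.859 m, so I = I_cm + Md² gives I = 0.020038 + (0.828)(0.859)² = 0.631 kg m^2.
Thin rod: I_cm = (1/12)ML² = (1/12)(0.936)(1.48)² = 0.17085 kg m^2; axis through the centre, so I = 0.17085 kg m^2.
Total I = 0.58782 + 0.631 + 0.17085 = 1.3897 kg m^2.

1.39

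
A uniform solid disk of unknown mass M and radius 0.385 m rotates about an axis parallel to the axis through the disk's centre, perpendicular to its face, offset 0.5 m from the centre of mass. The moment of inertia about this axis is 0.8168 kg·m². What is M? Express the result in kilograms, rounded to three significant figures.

I = I_cm + Md² = (1/2)MR² + Md² = M·[0.5·(0.385)² + (0.5)²] = M·0.32411.
So M = 0.8168 / 0.32411 = 2.5201 kg.

2.52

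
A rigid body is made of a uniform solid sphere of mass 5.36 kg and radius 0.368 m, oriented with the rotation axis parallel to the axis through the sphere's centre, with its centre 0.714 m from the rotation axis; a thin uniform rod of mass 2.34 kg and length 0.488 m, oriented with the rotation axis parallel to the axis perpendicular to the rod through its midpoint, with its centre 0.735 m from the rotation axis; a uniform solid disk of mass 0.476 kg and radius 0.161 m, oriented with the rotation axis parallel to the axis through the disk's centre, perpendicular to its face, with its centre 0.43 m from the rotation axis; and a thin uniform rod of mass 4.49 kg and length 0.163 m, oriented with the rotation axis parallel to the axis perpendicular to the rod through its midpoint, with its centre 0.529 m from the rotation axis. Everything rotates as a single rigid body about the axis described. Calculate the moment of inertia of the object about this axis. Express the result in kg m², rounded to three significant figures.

Solid sphere: I_cm = (2/5)MR² = (2/5)(5.36)(0.368)² = 0.29035 kg m²; centre at d = 0.714 m, so I = I_cm + Md² gives I = 0.29035 + (5.36)(0.714)² = 3.0229 kg m².
Thin rod: I_cm = (1/12)ML² = (1/12)(2.34)(0.488)² = 0.046438 kg m²; centre at d = 0.735 m, so I = I_cm + Md² gives I = 0.046438 + (2.34)(0.735)² = 1.3106 kg m².
Solid disk: I_cm = (1/2)MR² = (1/2)(0.476)(0.161)² = 0.0061692 kg m²; centre at d = 0.43 m, so I = I_cm + Md² gives I = 0.0061692 + (0.476)(0.43)² = 0.094182 kg m².
Thin rod: I_cm = (1/12)ML² = (1/12)(4.49)(0.163)² = 0.0099412 kg m²; centre at d = 0.529 m, so I = I_cm + Md² gives I = 0.0099412 + (4.49)(0.529)² = 1.2664 kg m².
Total I = 3.0229 + 1.3106 + 0.094182 + 1.2664 = 5.694 kg m².

5.69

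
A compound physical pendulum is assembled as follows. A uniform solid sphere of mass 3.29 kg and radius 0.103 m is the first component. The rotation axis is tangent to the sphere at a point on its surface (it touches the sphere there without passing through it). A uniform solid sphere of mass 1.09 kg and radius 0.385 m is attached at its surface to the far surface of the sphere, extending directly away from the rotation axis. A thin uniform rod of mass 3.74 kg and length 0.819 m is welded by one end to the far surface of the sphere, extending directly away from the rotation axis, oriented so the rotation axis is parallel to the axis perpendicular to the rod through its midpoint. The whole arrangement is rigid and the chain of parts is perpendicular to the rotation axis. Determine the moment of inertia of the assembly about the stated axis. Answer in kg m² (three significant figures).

7.88

Solid sphere: I_cm = (2/5)MR² = (2/5)(3.29)(0.103)² = 0.013961 kg m²; centre at d = 0.103 m, so I = I_cm + Md² gives I = 0.013961 + (3.29)(0.103)² = 0.048865 kg m².
Solid sphere: I_cm = (2/5)MR² = (2/5)(1.09)(0.385)² = 0.064626 kg m²; centre at d = 0.103 + 0.103 + 0.385 = 0.591 m, so I = I_cm + Md² gives I = 0.064626 + (1.09)(0.591)² = 0.44534 kg m².
Thin rod: I_cm = (1/12)ML² = (1/12)(3.74)(0.819)² = 0.20905 kg m²; centre at d = 0.103 + 0.103 + 0.385 + 0.385 + 0.4095 = 1.3855 m, so I = I_cm + Md² gives I = 0.20905 + (3.74)(1.3855)² = 7.3884 kg m².
Total I = 0.048865 + 0.44534 + 7.3884 = 7.8826 kg m².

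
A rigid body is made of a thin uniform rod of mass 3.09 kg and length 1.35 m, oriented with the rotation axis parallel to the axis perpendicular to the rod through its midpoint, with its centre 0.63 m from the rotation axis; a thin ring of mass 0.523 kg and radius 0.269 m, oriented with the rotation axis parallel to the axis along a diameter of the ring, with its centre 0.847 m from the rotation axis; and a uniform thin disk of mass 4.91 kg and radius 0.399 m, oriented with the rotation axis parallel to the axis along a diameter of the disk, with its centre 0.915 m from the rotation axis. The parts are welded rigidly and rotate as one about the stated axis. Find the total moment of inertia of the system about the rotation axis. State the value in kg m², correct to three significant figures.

6.40

Thin rod: I_cm = (1/12)ML² = (1/12)(3.09)(1.35)² = 0.46929 kg m²; centre at d = 0.63 m, so the parallel axis theorem gives I = 0.46929 + (3.09)(0.63)² = 1.6957 kg m².
Thin ring: I_cm = (1/2)MR² = (1/2)(0.523)(0.269)² = 0.018922 kg m²; centre at d = 0.847 m, so the parallel axis theorem gives I = 0.018922 + (0.523)(0.847)² = 0.39413 kg m².
Thin disk: I_cm = (1/4)MR² = (1/4)(4.91)(0.399)² = 0.19542 kg m²; centre at d = 0.915 m, so the parallel axis theorem gives I = 0.19542 + (4.91)(0.915)² = 4.3062 kg m².
Total I = 1.6957 + 0.39413 + 4.3062 = 6.396 kg m².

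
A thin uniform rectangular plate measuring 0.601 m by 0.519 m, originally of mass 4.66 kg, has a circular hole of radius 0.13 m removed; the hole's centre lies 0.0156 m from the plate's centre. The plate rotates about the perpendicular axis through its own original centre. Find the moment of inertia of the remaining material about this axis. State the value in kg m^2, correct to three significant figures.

Unpierced body about its centre: I₀ = (1/12)M(a²+b²) = (1/12)(4.66)[(0.601)² + (0.519)²] = 0.24487 kg m^2.
The removed disk has mass m = M·πr²/(ab) = (4.66)·π(0.13)²/(0.601·0.519) = 0.7932 kg (same uniform areal density).
Its moment of inertia about the rotation axis (parallel-axis theorem): I_hole = (1/2)mr² + md² = (1/2)(0.7932)(0.13)² + (0.7932)(0.0156)² = 0.0068955 kg m^2.
Treating the hole as negative mass, I = I₀ − I_hole = 0.24487 − 0.0068955 = 0.23797 kg m^2.

0.238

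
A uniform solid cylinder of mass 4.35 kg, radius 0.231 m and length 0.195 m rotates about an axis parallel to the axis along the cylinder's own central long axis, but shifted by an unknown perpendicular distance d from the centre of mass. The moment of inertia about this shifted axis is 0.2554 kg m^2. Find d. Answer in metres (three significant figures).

0.179

About the centre-of-mass axis, I_cm = (1/2)MR² = (1/2)(4.35)(0.231)² = 0.11606 kg m^2.
Parallel axis theorem: I = I_cm + Md², so Md² = 0.2554 − 0.11606 = 0.13934 kg m^2.
d = √(0.13934 / 4.35) = 0.17898 m.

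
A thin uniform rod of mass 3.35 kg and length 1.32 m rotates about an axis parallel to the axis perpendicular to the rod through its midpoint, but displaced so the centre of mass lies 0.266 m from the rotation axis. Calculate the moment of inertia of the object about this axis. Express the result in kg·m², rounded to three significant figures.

0.723

I_cm = (1/12)ML² = (1/12)(3.35)(1.32)² = 0.48642 kg·m²; centre at d = 0.266 m, so I = I_cm + Md² gives I = 0.48642 + (3.35)(0.266)² = 0.72345 kg·m².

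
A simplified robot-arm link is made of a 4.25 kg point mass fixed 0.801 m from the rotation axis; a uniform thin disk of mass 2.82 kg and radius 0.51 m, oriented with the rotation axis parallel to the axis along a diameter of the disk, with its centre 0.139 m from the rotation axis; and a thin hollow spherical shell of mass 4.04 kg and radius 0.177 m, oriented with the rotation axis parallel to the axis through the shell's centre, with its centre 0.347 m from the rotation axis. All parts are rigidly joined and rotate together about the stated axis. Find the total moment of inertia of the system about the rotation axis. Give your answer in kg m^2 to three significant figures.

Point mass: I_cm = 0; centre at d = 0.801 m, so the parallel axis theorem gives I = 0 + (4.25)(0.801)² = 2.7268 kg m^2.
Thin disk: I_cm = (1/4)MR² = (1/4)(2.82)(0.51)² = 0.18337 kg m^2; centre at d = 0.139 m, so the parallel axis theorem gives I = 0.18337 + (2.82)(0.139)² = 0.23786 kg m^2.
Spherical shell: I_cm = (2/3)MR² = (2/3)(4.04)(0.177)² = 0.084379 kg m^2; centre at d = 0.347 m, so the parallel axis theorem gives I = 0.084379 + (4.04)(0.347)² = 0.57083 kg m^2.
Total I = 2.7268 + 0.23786 + 0.57083 = 3.5355 kg m^2.

3.54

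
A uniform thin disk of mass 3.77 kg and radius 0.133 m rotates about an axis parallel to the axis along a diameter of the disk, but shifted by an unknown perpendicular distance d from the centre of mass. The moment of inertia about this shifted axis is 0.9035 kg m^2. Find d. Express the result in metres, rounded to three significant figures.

0.485

About the centre-of-mass axis, I_cm = (1/4)MR² = (1/4)(3.77)(0.133)² = 0.016672 kg m^2.
Parallel axis theorem: I = I_cm + Md², so Md² = 0.9035 − 0.016672 = 0.88683 kg m^2.
d = √(0.88683 / 3.77) = 0.48501 m.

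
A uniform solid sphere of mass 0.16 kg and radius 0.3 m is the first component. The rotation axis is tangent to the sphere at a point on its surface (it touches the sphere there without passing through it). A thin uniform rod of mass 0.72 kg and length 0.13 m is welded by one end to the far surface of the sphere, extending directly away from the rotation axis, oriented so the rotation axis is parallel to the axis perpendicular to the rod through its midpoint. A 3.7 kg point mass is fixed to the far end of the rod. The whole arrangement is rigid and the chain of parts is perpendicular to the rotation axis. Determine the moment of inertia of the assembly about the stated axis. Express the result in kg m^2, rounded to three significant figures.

2.31

Solid sphere: I_cm = (2/5)MR² = (2/5)(0.16)(0.3)² = 0.00576 kg m^2; centre at d = 0.3 m, so I = I_cm + Md² gives I = 0.00576 + (0.16)(0.3)² = 0.02016 kg m^2.
Thin rod: I_cm = (1/12)ML² = (1/12)(0.72)(0.13)² = 0.001014 kg m^2; centre at d = 0.3 + 0.3 + 0.065 = 0.665 m, so I = I_cm + Md² gives I = 0.001014 + (0.72)(0.665)² = 0.31942 kg m^2.
Point mass: I_cm = 0; centre at d = 0.3 + 0.3 + 0.065 + 0.065 = 0.73 m, so I = I_cm + Md² gives I = 0 + (3.7)(0.73)² = 1.9717 kg m^2.
Total I = 0.02016 + 0.31942 + 1.9717 = 2.3113 kg m^2.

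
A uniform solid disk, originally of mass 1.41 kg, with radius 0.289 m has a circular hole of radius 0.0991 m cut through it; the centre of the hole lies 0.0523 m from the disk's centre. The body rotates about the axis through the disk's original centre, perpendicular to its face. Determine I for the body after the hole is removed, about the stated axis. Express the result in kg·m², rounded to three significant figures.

Unpierced body about its centre: I₀ = (1/2)MR² = (1/2)(1.41)(0.289)² = 0.058882 kg·m².
The removed disk has mass m = M·(r/R)² = (1.41)(0.0991/0.289)² = 0.16579 kg (same uniform areal density).
Its moment of inertia about the rotation axis (parallel-axis theorem): I_hole = (1/2)mr² + md² = (1/2)(0.16579)(0.0991)² + (0.16579)(0.0523)² = 0.0012676 kg·m².
Treating the hole as negative mass, I = I₀ − I_hole = 0.058882 − 0.0012676 = 0.057615 kg·m².

0.0576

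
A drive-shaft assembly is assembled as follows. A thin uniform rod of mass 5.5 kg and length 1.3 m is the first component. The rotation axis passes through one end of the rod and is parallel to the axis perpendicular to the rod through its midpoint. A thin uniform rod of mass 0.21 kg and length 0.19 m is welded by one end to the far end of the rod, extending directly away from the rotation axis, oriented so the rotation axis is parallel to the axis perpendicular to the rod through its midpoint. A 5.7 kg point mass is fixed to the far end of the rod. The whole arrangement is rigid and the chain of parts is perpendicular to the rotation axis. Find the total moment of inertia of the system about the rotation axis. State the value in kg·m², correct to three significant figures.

16.2

Thin rod: I_cm = (1/12)ML² = (1/12)(5.5)(1.3)² = 0.77458 kg·m²; centre at d = 0.65 m, so I = I_cm + Md² gives I = 0.77458 + (5.5)(0.65)² = 3.0983 kg·m².
Thin rod: I_cm = (1/12)ML² = (1/12)(0.21)(0.19)² = 0.00063175 kg·m²; centre at d = 0.65 + 0.65 + 0.095 = 1.395 m, so I = I_cm + Md² gives I = 0.00063175 + (0.21)(1.395)² = 0.4093 kg·m².
Point mass: I_cm = 0; centre at d = 0.65 + 0.65 + 0.095 + 0.095 = 1.49 m, so I = I_cm + Md² gives I = 0 + (5.7)(1.49)² = 12.655 kg·m².
Total I = 3.0983 + 0.4093 + 12.655 = 16.162 kg·m².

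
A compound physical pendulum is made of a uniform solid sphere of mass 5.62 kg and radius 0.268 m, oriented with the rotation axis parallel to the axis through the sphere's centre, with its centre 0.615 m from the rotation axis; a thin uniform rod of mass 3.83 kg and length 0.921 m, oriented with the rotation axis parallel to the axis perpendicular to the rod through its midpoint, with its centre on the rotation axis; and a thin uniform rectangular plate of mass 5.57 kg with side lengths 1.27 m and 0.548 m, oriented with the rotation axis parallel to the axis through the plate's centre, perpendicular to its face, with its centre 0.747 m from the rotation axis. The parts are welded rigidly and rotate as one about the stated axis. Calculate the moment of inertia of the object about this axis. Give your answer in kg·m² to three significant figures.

6.55

Solid sphere: I_cm = (2/5)MR² = (2/5)(5.62)(0.268)² = 0.16146 kg·m²; centre at d = 0.615 m, so I = I_cm + Md² gives I = 0.16146 + (5.62)(0.615)² = 2.2871 kg·m².
Thin rod: I_cm = (1/12)ML² = (1/12)(3.83)(0.921)² = 0.27073 kg·m²; axis through the centre, so I = 0.27073 kg·m².
Rectangular plate: I_cm = (1/12)M(a²+b²) = (1/12)(5.57)[(1.27)² + (0.548)²] = 0.88805 kg·m²; centre at d = 0.747 m, so I = I_cm + Md² gives I = 0.88805 + (5.57)(0.747)² = 3.9962 kg·m².
Total I = 2.2871 + 0.27073 + 3.9962 = 6.554 kg·m².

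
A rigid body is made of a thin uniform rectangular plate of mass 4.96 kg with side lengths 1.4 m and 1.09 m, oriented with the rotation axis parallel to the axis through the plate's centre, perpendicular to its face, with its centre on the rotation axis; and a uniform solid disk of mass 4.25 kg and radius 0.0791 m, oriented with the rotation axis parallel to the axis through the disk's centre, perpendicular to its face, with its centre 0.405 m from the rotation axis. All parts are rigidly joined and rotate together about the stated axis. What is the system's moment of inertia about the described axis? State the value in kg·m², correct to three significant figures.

Rectangular plate: I_cm = (1/12)M(a²+b²) = (1/12)(4.96)[(1.4)² + (1.09)²] = 1.3012 kg·m²; axis through the centre, so I = 1.3012 kg·m².
Solid disk: I_cm = (1/2)MR² = (1/2)(4.25)(0.0791)² = 0.013296 kg·m²; centre at d = 0.405 m, so the parallel axis theorem gives I = 0.013296 + (4.25)(0.405)² = 0.7104 kg·m².
Total I = 1.3012 + 0.7104 = 2.0116 kg·m².

2.01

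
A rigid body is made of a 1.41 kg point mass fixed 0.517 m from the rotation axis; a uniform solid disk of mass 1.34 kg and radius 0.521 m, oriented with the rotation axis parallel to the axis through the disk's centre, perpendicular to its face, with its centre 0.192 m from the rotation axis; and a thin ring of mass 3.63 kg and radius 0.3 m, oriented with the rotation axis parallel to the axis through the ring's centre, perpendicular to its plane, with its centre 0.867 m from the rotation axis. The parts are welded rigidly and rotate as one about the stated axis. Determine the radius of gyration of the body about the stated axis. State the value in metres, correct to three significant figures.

Point mass: I_cm = 0; centre at d = 0.517 m, so I = I_cm + Md² gives I = 0 + (1.41)(0.517)² = 0.37688 kg m^2.
Solid disk: I_cm = (1/2)MR² = (1/2)(1.34)(0.521)² = 0.18187 kg m^2; centre at d = 0.192 m, so I = I_cm + Md² gives I = 0.18187 + (1.34)(0.192)² = 0.23126 kg m^2.
Thin ring: I_cm = MR² = (3.63)(0.3)² = 0.3267 kg m^2; centre at d = 0.867 m, so I = I_cm + Md² gives I = 0.3267 + (3.63)(0.867)² = 3.0553 kg m^2.
Total I = 3.6635 kg m^2; total mass M = 6.38 kg.
k = √(I/M) = √(3.6635/6.38) = 0.75777 m.

0.758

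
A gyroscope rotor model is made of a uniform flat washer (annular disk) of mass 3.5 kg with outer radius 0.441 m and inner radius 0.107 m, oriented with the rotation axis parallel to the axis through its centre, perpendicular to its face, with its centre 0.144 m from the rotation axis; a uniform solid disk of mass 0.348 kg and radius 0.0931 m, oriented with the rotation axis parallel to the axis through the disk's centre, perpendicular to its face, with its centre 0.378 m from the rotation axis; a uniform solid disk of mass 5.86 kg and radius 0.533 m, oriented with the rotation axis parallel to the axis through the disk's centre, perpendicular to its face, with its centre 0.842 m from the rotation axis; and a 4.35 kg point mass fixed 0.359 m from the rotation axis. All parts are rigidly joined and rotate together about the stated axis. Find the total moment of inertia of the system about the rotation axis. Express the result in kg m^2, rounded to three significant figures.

Annular disk: I_cm = (1/2)M(R²+r²) = (1/2)(3.5)[(0.441)² + (0.107)²] = 0.36038 kg m^2; centre at d = 0.144 m, so I = I_cm + Md² gives I = 0.36038 + (3.5)(0.144)² = 0.43295 kg m^2.
Solid disk: I_cm = (1/2)MR² = (1/2)(0.348)(0.0931)² = 0.0015082 kg m^2; centre at d = 0.378 m, so I = I_cm + Md² gives I = 0.0015082 + (0.348)(0.378)² = 0.051232 kg m^2.
Solid disk: I_cm = (1/2)MR² = (1/2)(5.86)(0.533)² = 0.83238 kg m^2; centre at d = 0.842 m, so I = I_cm + Md² gives I = 0.83238 + (5.86)(0.842)² = 4.9869 kg m^2.
Point mass: I_cm = 0; centre at d = 0.359 m, so I = I_cm + Md² gives I = 0 + (4.35)(0.359)² = 0.56063 kg m^2.
Total I = 0.43295 + 0.051232 + 4.9869 + 0.56063 = 6.0317 kg m^2.

6.03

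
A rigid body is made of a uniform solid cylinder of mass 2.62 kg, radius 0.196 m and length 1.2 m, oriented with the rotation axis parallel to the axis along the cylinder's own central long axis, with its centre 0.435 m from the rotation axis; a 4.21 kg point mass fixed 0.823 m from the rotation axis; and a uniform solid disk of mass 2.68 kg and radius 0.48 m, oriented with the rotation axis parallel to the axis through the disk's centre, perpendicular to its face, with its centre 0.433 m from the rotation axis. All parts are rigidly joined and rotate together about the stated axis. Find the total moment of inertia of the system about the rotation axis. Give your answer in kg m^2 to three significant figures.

4.21

Solid cylinder: I_cm = (1/2)MR² = (1/2)(2.62)(0.196)² = 0.050325 kg m^2; centre at d = 0.435 m, so I = I_cm + Md² gives I = 0.050325 + (2.62)(0.435)² = 0.54609 kg m^2.
Point mass: I_cm = 0; centre at d = 0.823 m, so I = I_cm + Md² gives I = 0 + (4.21)(0.823)² = 2.8516 kg m^2.
Solid disk: I_cm = (1/2)MR² = (1/2)(2.68)(0.48)² = 0.30874 kg m^2; centre at d = 0.433 m, so I = I_cm + Md² gives I = 0.30874 + (2.68)(0.433)² = 0.81121 kg m^2.
Total I = 0.54609 + 2.8516 + 0.81121 = 4.2089 kg m^2.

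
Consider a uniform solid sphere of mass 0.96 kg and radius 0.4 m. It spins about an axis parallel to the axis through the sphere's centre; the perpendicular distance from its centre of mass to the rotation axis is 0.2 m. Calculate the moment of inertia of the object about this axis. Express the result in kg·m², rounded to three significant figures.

0.0998

I_cm = (2/5)MR² = (2/5)(0.96)(0.4)² = 0.06144 kg·m²; centre at d = 0.2 m, so I = I_cm + Md² gives I = 0.06144 + (0.96)(0.2)² = 0.09984 kg·m².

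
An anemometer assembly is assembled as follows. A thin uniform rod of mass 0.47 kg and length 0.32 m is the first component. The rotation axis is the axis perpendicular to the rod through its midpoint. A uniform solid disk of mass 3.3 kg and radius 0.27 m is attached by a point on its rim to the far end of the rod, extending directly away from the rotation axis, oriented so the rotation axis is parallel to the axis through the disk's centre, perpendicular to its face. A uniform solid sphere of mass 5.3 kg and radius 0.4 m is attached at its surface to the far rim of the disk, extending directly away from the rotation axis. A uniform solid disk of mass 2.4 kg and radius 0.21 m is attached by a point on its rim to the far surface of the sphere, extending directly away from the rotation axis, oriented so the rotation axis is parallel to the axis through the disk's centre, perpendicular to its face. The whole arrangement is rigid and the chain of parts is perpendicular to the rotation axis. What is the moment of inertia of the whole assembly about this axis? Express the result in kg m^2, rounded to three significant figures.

Thin rod: I_cm = (1/12)ML² = (1/12)(0.47)(0.32)² = 0.0040107 kg m^2; axis through the centre, so I = 0.0040107 kg m^2.
Solid disk: I_cm = (1/2)MR² = (1/2)(3.3)(0.27)² = 0.12029 kg m^2; centre at d = 0.16 + 0.27 = 0.43 m, so I = I_cm + Md² gives I = 0.12029 + (3.3)(0.43)² = 0.73046 kg m^2.
Solid sphere: I_cm = (2/5)MR² = (2/5)(5.3)(0.4)² = 0.3392 kg m^2; centre at d = 0.16 + 0.27 + 0.27 + 0.4 = 1.1 m, so I = I_cm + Md² gives I = 0.3392 + (5.3)(1.1)² = 6.7522 kg m^2.
Solid disk: I_cm = (1/2)MR² = (1/2)(2.4)(0.21)² = 0.05292 kg m^2; centre at d = 0.16 + 0.27 + 0.27 + 0.4 + 0.4 + 0.21 = 1.71 m, so I = I_cm + Md² gives I = 0.05292 + (2.4)(1.71)² = 7.0708 kg m^2.
Total I = 0.0040107 + 0.73046 + 6.7522 + 7.0708 = 14.557 kg m^2.

14.6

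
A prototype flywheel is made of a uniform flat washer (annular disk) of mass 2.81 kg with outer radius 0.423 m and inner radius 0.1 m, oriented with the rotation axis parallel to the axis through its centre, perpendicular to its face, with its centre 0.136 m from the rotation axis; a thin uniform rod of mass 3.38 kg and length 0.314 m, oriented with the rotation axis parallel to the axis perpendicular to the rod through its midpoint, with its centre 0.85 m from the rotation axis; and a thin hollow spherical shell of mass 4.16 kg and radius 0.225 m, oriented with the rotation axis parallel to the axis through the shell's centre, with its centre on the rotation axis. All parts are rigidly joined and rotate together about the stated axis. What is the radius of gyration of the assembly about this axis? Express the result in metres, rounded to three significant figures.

0.532

Annular disk: I_cm = (1/2)M(R²+r²) = (1/2)(2.81)[(0.423)² + (0.1)²] = 0.26545 kg·m²; centre at d = 0.136 m, so the parallel axis theorem gives I = 0.26545 + (2.81)(0.136)² = 0.31742 kg·m².
Thin rod: I_cm = (1/12)ML² = (1/12)(3.38)(0.314)² = 0.027771 kg·m²; centre at d = 0.85 m, so the parallel axis theorem gives I = 0.027771 + (3.38)(0.85)² = 2.4698 kg·m².
Spherical shell: I_cm = (2/3)MR² = (2/3)(4.16)(0.225)² = 0.1404 kg·m²; axis through the centre, so I = 0.1404 kg·m².
Total I = 2.9276 kg·m²; total mass M = 10.35 kg.
k = √(I/M) = √(2.9276/10.35) = 0.53185 m.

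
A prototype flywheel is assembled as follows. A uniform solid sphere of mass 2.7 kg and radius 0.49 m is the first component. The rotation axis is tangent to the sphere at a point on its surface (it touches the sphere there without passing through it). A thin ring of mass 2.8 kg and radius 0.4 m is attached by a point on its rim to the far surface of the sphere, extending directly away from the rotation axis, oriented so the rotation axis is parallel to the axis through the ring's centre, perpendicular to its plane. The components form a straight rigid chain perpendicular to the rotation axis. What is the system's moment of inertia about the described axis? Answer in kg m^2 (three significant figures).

6.69

Solid sphere: I_cm = (2/5)MR² = (2/5)(2.7)(0.49)² = 0.25931 kg m^2; centre at d = 0.49 m, so the parallel axis theorem gives I = 0.25931 + (2.7)(0.49)² = 0.90758 kg m^2.
Thin ring: I_cm = MR² = (2.8)(0.4)² = 0.448 kg m^2; centre at d = 0.49 + 0.49 + 0.4 = 1.38 m, so the parallel axis theorem gives I = 0.448 + (2.8)(1.38)² = 5.7803 kg m^2.
Total I = 0.90758 + 5.7803 = 6.6879 kg m^2.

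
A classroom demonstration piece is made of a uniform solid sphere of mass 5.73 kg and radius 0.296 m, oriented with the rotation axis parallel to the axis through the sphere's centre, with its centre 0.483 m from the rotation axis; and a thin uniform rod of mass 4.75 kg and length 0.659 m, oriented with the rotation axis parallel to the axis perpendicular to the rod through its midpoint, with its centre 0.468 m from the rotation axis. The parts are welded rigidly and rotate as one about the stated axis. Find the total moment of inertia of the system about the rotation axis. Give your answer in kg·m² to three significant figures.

2.75

Solid sphere: I_cm = (2/5)MR² = (2/5)(5.73)(0.296)² = 0.20082 kg·m²; centre at d = 0.483 m, so I = I_cm + Md² gives I = 0.20082 + (5.73)(0.483)² = 1.5376 kg·m².
Thin rod: I_cm = (1/12)ML² = (1/12)(4.75)(0.659)² = 0.1719 kg·m²; centre at d = 0.468 m, so I = I_cm + Md² gives I = 0.1719 + (4.75)(0.468)² = 1.2123 kg·m².
Total I = 1.5376 + 1.2123 = 2.7498 kg·m².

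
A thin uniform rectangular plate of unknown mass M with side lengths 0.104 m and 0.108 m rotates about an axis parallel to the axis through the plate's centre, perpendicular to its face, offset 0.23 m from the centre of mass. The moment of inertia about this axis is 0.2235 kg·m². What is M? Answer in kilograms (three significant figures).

I = I_cm + Md² = (1/12)M(a²+b²) + Md² = M·[0.0833333·[(0.104)² + (0.108)²] + (0.23)²] = M·0.054773.
So M = 0.2235 / 0.054773 = 4.0805 kg.

4.08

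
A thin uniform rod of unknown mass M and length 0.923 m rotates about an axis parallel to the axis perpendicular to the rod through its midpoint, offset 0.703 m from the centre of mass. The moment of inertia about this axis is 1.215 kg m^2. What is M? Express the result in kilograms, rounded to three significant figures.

2.15

I = I_cm + Md² = (1/12)ML² + Md² = M·[0.0833333·(0.923)² + (0.703)²] = M·0.5652.
So M = 1.215 / 0.5652 = 2.1497 kg.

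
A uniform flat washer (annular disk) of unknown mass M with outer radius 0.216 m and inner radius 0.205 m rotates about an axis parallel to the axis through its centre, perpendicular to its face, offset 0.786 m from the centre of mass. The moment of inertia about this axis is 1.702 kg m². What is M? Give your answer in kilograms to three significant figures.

2.57

I = I_cm + Md² = (1/2)M(R²+r²) + Md² = M·[0.5·[(0.216)² + (0.205)²] + (0.786)²] = M·0.66214.
So M = 1.702 / 0.66214 = 2.5705 kg.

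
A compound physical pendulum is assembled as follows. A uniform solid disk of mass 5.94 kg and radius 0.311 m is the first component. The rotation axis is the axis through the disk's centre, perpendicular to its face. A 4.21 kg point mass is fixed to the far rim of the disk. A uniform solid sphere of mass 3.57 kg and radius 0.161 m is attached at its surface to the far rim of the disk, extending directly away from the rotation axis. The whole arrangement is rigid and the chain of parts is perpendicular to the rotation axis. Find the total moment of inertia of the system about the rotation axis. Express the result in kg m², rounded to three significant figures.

1.53

Solid disk: I_cm = (1/2)MR² = (1/2)(5.94)(0.311)² = 0.28726 kg m²; axis through the centre, so I = 0.28726 kg m².
Point mass: I_cm = 0; centre at d = 0.311 m, so I = I_cm + Md² gives I = 0 + (4.21)(0.311)² = 0.4072 kg m².
Solid sphere: I_cm = (2/5)MR² = (2/5)(3.57)(0.161)² = 0.037015 kg m²; centre at d = 0.311 + 0.161 = 0.472 m, so I = I_cm + Md² gives I = 0.037015 + (3.57)(0.472)² = 0.83235 kg m².
Total I = 0.28726 + 0.4072 + 0.83235 = 1.5268 kg m².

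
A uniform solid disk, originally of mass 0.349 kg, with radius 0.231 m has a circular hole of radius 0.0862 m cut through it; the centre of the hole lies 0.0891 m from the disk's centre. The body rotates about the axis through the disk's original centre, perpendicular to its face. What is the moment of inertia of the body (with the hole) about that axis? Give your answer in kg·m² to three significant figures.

0.00875

Unpierced body about its centre: I₀ = (1/2)MR² = (1/2)(0.349)(0.231)² = 0.0093115 kg·m².
The removed disk has mass m = M·(r/R)² = (0.349)(0.0862/0.231)² = 0.048598 kg (same uniform areal density).
Its moment of inertia about the rotation axis (parallel-axis theorem): I_hole = (1/2)mr² + md² = (1/2)(0.048598)(0.0862)² + (0.048598)(0.0891)² = 0.00056636 kg·m².
Treating the hole as negative mass, I = I₀ − I_hole = 0.0093115 − 0.00056636 = 0.0087451 kg·m².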